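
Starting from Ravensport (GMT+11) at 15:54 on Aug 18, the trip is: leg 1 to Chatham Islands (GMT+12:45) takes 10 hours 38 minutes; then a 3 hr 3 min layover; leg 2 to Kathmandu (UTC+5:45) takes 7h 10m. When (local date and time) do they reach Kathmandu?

07:30 on August 19

Convert departure to UTC: 15:54 − 11:00 = 04:54 UTC on Aug 18.
Add 10 hours 38 minutes leg 1 → 15:32 UTC.
Add 3 hours and 3 minutes layover in Chatham Islands → 18:35 UTC.
Add 7 hours 10 minutes leg 2 → 01:45 UTC (Aug 19).
Kathmandu is UTC+5:45, so local arrival = 01:45 + 5:45 = 07:30 on Aug 19.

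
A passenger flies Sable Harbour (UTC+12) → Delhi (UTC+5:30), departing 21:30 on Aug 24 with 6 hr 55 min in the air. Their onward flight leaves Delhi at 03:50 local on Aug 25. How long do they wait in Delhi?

Convert departure to UTC: 21:30 − 12:00 = 09:30 UTC on Aug 24.
Add 6 hours 55 minutes flight time → 16:25 UTC.
Delhi is UTC+5:30, so local arrival = 16:25 + 5:30 = 21:55 on Aug 24.
Layover = 03:50 − 21:55 (+1 day) = 5 hours 55 minutes.

5 hours 55 minutes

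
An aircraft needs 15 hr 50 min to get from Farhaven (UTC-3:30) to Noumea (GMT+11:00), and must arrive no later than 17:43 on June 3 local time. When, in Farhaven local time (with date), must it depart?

Target arrival in UTC: 17:43 − 11:00 = 06:43 on Jun 3.
Subtract 15 hours and 50 minutes → departure 14:53 UTC on Jun 2.
Farhaven is UTC−3:30: 14:53 − 3:30 = 11:23 on Jun 2.

11:23 on Jun 2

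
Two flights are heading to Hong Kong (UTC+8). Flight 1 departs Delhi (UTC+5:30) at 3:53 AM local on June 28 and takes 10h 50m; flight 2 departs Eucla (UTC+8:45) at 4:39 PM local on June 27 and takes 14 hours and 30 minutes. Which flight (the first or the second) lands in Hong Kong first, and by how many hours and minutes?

the second, by 10 hours 49 minutes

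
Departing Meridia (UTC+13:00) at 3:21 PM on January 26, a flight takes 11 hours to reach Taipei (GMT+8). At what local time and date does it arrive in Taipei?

Taipei is 5:00 behind Meridia.
After 11 hours it is 2:21 AM (Jan 27) in Meridia.
Shift by the zone difference: 2:21 AM − 5:00 = 9:21 PM on Jan 26 in Taipei.

9:21 PM on January 26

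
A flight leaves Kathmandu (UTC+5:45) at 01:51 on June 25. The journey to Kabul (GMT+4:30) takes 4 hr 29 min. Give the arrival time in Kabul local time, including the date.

05:05 on Jun 25

Convert departure to UTC: 01:51 − 5:45 = 20:06 UTC on Jun 24.
Add 4 hours and 29 minutes travel time → 00:35 UTC (Jun 25).
Kabul is UTC+4:30, so local arrival = 00:35 + 4:30 = 05:05 on Jun 25.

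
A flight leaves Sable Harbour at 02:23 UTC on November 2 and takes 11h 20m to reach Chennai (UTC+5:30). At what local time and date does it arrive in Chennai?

Departure is given in UTC: 02:23 on Nov 2.
Add 11 hours and 20 minutes → 13:43 UTC.
Chennai is UTC+5:30: 13:43 + 5:30 = 19:13 on Nov 2.

19:13 on November 2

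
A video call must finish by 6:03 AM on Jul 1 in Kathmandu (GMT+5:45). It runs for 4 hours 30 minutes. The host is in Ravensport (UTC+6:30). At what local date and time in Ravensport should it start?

2:18 AM on July 1

Target end time in UTC: 6:03 AM − 5:45 = 12:18 AM on Jul 1.
Subtract 4 hours 30 minutes → start 7:48 PM UTC on Jun 30.
Ravensport is UTC+6:30: 7:48 PM + 6:30 = 2:18 AM on Jul 1.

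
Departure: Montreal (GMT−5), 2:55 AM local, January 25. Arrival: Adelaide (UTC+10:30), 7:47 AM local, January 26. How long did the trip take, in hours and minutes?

Departure in UTC: 2:55 AM + 5:00 = 7:55 AM on Jan 25.
Arrival in UTC: 7:47 AM − 10:30 = 9:17 PM on Jan 25.
Elapsed = 9:17 PM − 7:55 AM = 13 hours 22 minutes.

13 hours 22 minutes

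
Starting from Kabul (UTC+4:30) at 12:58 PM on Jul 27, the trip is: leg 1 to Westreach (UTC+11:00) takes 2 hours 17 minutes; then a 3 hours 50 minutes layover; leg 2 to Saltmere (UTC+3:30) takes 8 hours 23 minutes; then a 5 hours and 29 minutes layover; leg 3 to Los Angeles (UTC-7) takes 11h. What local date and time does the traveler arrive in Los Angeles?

Convert departure to UTC: 12:58 PM − 4:30 = 8:28 AM UTC on Jul 27.
Add 2 hours and 17 minutes leg 1 → 10:45 AM UTC.
Add 3 hours 50 minutes layover in Westreach → 2:35 PM UTC.
Add 8 hours 23 minutes leg 2 → 10:58 PM UTC.
Add 5 hours and 29 minutes layover in Saltmere → 4:27 AM UTC (Jul 28).
Add 11 hours leg 3 → 3:27 PM UTC.
Los Angeles is UTC−7:00, so local arrival = 3:27 PM − 7:00 = 8:27 AM on Jul 28.

8:27 AM on Jul 28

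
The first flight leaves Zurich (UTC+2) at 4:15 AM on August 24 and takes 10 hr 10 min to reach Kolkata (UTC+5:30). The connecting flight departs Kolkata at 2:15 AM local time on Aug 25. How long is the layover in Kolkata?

Convert departure to UTC: 4:15 AM − 2:00 = 2:15 AM UTC on Aug 24.
Add 10 hours 10 minutes flight time → 12:25 PM UTC.
Kolkata is UTC+5:30, so local arrival = 12:25 PM + 5:30 = 5:55 PM on Aug 24.
Layover = 2:15 AM − 5:55 PM (+1 day) = 8 hours 20 minutes.

8 hours 20 minutes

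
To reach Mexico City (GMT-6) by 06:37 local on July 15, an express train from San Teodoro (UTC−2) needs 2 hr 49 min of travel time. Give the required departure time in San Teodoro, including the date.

07:48 on July 15

Target arrival in UTC: 06:37 + 6:00 = 12:37 on Jul 15.
Subtract 2 hours 49 minutes → departure 09:48 UTC on Jul 15.
San Teodoro is UTC−2:00: 09:48 − 2:00 = 07:48 on Jul 15.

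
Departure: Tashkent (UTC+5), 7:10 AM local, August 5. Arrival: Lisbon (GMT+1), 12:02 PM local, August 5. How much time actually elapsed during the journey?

8 hours 52 minutes

Lisbon is 4:00 behind Tashkent.
Clock-face elapsed time (ignoring zones) is 4 hours 52 minutes.
Actual elapsed = 4 hours 52 minutes + 4:00 = 8 hours 52 minutes.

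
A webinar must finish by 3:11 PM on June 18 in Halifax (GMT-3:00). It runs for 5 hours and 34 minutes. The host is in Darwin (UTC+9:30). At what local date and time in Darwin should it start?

10:07 PM on Jun 18

Target end time in UTC: 3:11 PM + 3:00 = 6:11 PM on Jun 18.
Subtract 5 hours and 34 minutes → start 12:37 PM UTC on Jun 18.
Darwin is UTC+9:30: 12:37 PM + 9:30 = 10:07 PM on Jun 18.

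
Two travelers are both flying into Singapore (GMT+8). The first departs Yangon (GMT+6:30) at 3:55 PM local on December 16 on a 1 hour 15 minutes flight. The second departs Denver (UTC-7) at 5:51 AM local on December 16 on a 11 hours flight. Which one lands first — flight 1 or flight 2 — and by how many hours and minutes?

Flight 1 in UTC: 3:55 PM − 6:30 = 9:25 AM on Dec 16.
+1 hour 15 minutes → arrive 10:40 AM UTC on Dec 16.
Flight 2 in UTC: 5:51 AM + 7:00 = 12:51 PM on Dec 16.
+11 hours → arrive 11:51 PM UTC on Dec 16.
Flight 1 lands earlier by 13 hours 11 minutes.

the first, by 13 hours 11 minutes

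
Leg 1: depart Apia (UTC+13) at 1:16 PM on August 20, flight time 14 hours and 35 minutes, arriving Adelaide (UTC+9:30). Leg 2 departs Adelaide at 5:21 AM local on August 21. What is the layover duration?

5 hours

Convert departure to UTC: 1:16 PM − 13:00 = 12:16 AM UTC on Aug 20.
Add 14 hours and 35 minutes flight time → 2:51 PM UTC.
Adelaide is UTC+9:30, so local arrival = 2:51 PM + 9:30 = 12:21 AM on Aug 21.
Layover = 5:21 AM − 12:21 AM = 5 hours.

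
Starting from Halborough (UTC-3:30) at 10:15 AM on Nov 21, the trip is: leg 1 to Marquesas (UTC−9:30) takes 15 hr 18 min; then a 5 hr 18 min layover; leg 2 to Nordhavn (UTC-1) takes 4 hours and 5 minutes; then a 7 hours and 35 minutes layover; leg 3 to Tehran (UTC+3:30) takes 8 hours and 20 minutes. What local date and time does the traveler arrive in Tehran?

9:51 AM on Nov 23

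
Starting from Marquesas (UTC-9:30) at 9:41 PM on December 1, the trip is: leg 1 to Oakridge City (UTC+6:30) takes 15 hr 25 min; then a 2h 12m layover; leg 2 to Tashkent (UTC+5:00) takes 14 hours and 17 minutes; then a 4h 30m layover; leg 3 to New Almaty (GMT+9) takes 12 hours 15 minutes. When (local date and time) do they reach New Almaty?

4:50 PM on Dec 4

Convert departure to UTC: 9:41 PM + 9:30 = 7:11 AM UTC on Dec 2.
Add 15 hours and 25 minutes leg 1 → 10:36 PM UTC.
Add 2 hours and 12 minutes layover in Oakridge City → 12:48 AM UTC (Dec 3).
Add 14 hours and 17 minutes leg 2 → 3:05 PM UTC.
Add 4 hours 30 minutes layover in Tashkent → 7:35 PM UTC.
Add 12 hours 15 minutes leg 3 → 7:50 AM UTC (Dec 4).
New Almaty is UTC+9:00, so local arrival = 7:50 AM + 9:00 = 4:50 PM on Dec 4.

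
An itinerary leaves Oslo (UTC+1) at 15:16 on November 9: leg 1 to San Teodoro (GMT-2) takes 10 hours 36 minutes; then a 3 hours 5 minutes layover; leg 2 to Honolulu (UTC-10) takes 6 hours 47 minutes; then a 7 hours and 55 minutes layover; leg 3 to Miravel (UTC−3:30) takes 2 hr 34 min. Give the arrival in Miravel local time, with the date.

Convert departure to UTC: 15:16 − 1:00 = 14:16 UTC on Nov 9.
Add 10 hours and 36 minutes leg 1 → 00:52 UTC (Nov 10).
Add 3 hours and 5 minutes layover in San Teodoro → 03:57 UTC.
Add 6 hours and 47 minutes leg 2 → 10:44 UTC.
Add 7 hours and 55 minutes layover in Honolulu → 18:39 UTC.
Add 2 hours 34 minutes leg 3 → 21:13 UTC.
Miravel is UTC−3:30, so local arrival = 21:13 − 3:30 = 17:43 on Nov 10.

17:43 on November 10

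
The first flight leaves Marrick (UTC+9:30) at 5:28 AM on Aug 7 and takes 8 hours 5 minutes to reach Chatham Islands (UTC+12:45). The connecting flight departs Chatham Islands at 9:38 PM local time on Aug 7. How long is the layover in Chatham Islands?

4 hours 50 minutes

Convert departure to UTC: 5:28 AM − 9:30 = 7:58 PM UTC on Aug 6.
Add 8 hours and 5 minutes flight time → 4:03 AM UTC (Aug 7).
Chatham Islands is UTC+12:45, so local arrival = 4:03 AM + 12:45 = 4:48 PM on Aug 7.
Layover = 9:38 PM − 4:48 PM = 4 hours 50 minutes.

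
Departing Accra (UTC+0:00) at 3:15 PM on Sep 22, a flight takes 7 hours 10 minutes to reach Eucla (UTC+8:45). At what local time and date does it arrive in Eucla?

Accra is at UTC+0, so departure is already 3:15 PM UTC on Sep 22.
Add 7 hours 10 minutes travel time → 10:25 PM UTC.
Eucla is UTC+8:45, so local arrival = 10:25 PM + 8:45 = 7:10 AM on Sep 23.

7:10 AM on September 23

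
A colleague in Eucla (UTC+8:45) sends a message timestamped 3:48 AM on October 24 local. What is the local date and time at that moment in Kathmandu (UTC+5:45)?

In UTC: 3:48 AM − 8:45 = 7:03 PM on Oct 23.
Kathmandu is UTC+5:45: 7:03 PM + 5:45 = 12:48 AM on Oct 24.

12:48 AM on October 24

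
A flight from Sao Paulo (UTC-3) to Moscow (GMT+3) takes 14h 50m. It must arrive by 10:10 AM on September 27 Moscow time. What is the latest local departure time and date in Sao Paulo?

Target arrival in UTC: 10:10 AM − 3:00 = 7:10 AM on Sep 27.
Subtract 14 hours 50 minutes → departure 4:20 PM UTC on Sep 26.
Sao Paulo is UTC−3:00: 4:20 PM − 3:00 = 1:20 PM on Sep 26.

1:20 PM on September 26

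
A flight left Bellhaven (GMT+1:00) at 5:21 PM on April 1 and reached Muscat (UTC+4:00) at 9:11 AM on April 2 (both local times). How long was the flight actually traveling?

Muscat is 3:00 ahead of Bellhaven.
Clock-face elapsed time (ignoring zones) is 15 hours 50 minutes.
Actual elapsed = 15 hours 50 minutes − 3:00 = 12 hours 50 minutes.

12 hours 50 minutes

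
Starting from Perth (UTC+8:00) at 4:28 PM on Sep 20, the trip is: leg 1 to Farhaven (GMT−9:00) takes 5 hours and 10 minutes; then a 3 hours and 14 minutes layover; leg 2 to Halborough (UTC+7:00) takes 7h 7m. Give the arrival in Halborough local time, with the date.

6:59 AM on September 21

Convert departure to UTC: 4:28 PM − 8:00 = 8:28 AM UTC on Sep 20.
Add 5 hours and 10 minutes leg 1 → 1:38 PM UTC.
Add 3 hours and 14 minutes layover in Farhaven → 4:52 PM UTC.
Add 7 hours 7 minutes leg 2 → 11:59 PM UTC.
Halborough is UTC+7:00, so local arrival = 11:59 PM + 7:00 = 6:59 AM on Sep 21.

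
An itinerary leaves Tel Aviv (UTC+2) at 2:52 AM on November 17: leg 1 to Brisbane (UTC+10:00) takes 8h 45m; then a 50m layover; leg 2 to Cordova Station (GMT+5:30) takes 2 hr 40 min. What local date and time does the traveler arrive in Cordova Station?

6:37 PM on November 17

Convert departure to UTC: 2:52 AM − 2:00 = 12:52 AM UTC on Nov 17.
Add 8 hours and 45 minutes leg 1 → 9:37 AM UTC.
Add 50 minutes layover in Brisbane → 10:27 AM UTC.
Add 2 hours and 40 minutes leg 2 → 1:07 PM UTC.
Cordova Station is UTC+5:30, so local arrival = 1:07 PM + 5:30 = 6:37 PM on Nov 17.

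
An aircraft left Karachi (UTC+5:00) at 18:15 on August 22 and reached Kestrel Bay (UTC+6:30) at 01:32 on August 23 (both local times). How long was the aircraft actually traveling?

5 hours 47 minutes

Departure in UTC: 18:15 − 5:00 = 13:15 on Aug 22.
Arrival in UTC: 01:32 − 6:30 = 19:02 on Aug 22.
Elapsed = 19:02 − 13:15 = 5 hours 47 minutes.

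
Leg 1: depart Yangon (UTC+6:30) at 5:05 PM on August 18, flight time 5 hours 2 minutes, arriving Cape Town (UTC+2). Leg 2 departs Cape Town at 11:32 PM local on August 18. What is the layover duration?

5 hours 55 minutes

Convert departure to UTC: 5:05 PM − 6:30 = 10:35 AM UTC on Aug 18.
Add 5 hours 2 minutes flight time → 3:37 PM UTC.
Cape Town is UTC+2:00, so local arrival = 3:37 PM + 2:00 = 5:37 PM on Aug 18.
Layover = 11:32 PM − 5:37 PM = 5 hours 55 minutes.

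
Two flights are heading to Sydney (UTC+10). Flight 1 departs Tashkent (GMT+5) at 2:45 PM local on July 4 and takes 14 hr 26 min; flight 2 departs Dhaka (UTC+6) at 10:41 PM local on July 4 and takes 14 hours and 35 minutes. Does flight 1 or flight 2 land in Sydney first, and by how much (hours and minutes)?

Flight 1 in UTC: 2:45 PM − 5:00 = 9:45 AM on Jul 4.
+14 hours and 26 minutes → arrive 12:11 AM UTC on Jul 5.
Flight 2 in UTC: 10:41 PM − 6:00 = 4:41 PM on Jul 4.
+14 hours and 35 minutes → arrive 7:16 AM UTC on Jul 5.
Flight 1 lands earlier by 7 hours 5 minutes.

the first, by 7 hours 5 minutes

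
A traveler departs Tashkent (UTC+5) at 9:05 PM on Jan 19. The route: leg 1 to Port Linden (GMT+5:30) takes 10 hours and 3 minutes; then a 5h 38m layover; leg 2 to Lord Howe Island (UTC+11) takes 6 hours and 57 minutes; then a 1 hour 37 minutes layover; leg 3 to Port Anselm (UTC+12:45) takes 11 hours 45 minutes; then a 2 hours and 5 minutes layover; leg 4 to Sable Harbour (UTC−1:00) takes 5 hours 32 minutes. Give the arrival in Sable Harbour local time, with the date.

10:42 AM on January 21

Convert departure to UTC: 9:05 PM − 5:00 = 4:05 PM UTC on Jan 19.
Add 10 hours and 3 minutes leg 1 → 2:08 AM UTC (Jan 20).
Add 5 hours 38 minutes layover in Port Linden → 7:46 AM UTC.
Add 6 hours and 57 minutes leg 2 → 2:43 PM UTC.
Add 1 hour 37 minutes layover in Lord Howe Island → 4:20 PM UTC.
Add 11 hours and 45 minutes leg 3 → 4:05 AM UTC (Jan 21).
Add 2 hours 5 minutes layover in Port Anselm → 6:10 AM UTC.
Add 5 hours and 32 minutes leg 4 → 11:42 AM UTC.
Sable Harbour is UTC−1:00, so local arrival = 11:42 AM − 1:00 = 10:42 AM on Jan 21.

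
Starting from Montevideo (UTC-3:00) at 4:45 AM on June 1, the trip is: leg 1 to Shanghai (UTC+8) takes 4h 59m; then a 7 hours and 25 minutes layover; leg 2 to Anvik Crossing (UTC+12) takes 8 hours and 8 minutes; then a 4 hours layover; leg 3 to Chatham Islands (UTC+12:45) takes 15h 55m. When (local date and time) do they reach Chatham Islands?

12:57 PM on June 3

Convert departure to UTC: 4:45 AM + 3:00 = 7:45 AM UTC on Jun 1.
Add 4 hours and 59 minutes leg 1 → 12:44 PM UTC.
Add 7 hours and 25 minutes layover in Shanghai → 8:09 PM UTC.
Add 8 hours and 8 minutes leg 2 → 4:17 AM UTC (Jun 2).
Add 4 hours layover in Anvik Crossing → 8:17 AM UTC.
Add 15 hours 55 minutes leg 3 → 12:12 AM UTC (Jun 3).
Chatham Islands is UTC+12:45, so local arrival = 12:12 AM + 12:45 = 12:57 PM on Jun 3.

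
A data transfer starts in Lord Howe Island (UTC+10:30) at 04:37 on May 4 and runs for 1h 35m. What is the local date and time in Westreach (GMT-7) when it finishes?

Westreach is 17:30 behind Lord Howe Island.
After 1 hour 35 minutes it is 06:12 in Lord Howe Island.
Shift by the zone difference: 06:12 − 17:30 = 12:42 on May 3 in Westreach.

12:42 on May 3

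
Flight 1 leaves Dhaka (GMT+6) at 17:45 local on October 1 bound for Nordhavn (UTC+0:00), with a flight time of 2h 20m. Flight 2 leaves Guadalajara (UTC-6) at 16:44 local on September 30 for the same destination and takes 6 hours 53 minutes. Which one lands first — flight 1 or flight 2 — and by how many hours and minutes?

the second, by 8 hours 28 minutes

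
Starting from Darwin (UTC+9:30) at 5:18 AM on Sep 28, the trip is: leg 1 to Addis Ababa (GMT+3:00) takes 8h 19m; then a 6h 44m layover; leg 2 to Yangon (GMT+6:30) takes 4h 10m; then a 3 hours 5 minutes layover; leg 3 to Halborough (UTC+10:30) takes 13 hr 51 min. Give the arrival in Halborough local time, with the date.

6:27 PM on Sep 29

Convert departure to UTC: 5:18 AM − 9:30 = 7:48 PM UTC on Sep 27.
Add 8 hours 19 minutes leg 1 → 4:07 AM UTC (Sep 28).
Add 6 hours and 44 minutes layover in Addis Ababa → 10:51 AM UTC.
Add 4 hours and 10 minutes leg 2 → 3:01 PM UTC.
Add 3 hours and 5 minutes layover in Yangon → 6:06 PM UTC.
Add 13 hours 51 minutes leg 3 → 7:57 AM UTC (Sep 29).
Halborough is UTC+10:30, so local arrival = 7:57 AM + 10:30 = 6:27 PM on Sep 29.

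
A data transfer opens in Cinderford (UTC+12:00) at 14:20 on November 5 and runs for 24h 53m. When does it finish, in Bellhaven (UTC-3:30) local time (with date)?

23:43 on Nov 5

Convert start to UTC: 14:20 − 12:00 = 02:20 UTC on Nov 5.
Add 24 hours 53 minutes duration → 03:13 UTC (Nov 6).
Bellhaven is UTC−3:30, so local end time = 03:13 − 3:30 = 23:43 on Nov 5.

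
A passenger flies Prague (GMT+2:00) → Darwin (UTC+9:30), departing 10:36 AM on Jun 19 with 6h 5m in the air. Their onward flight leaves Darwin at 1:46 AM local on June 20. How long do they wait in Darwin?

1 hour 35 minutes

Convert departure to UTC: 10:36 AM − 2:00 = 8:36 AM UTC on Jun 19.
Add 6 hours and 5 minutes flight time → 2:41 PM UTC.
Darwin is UTC+9:30, so local arrival = 2:41 PM + 9:30 = 12:11 AM on Jun 20.
Layover = 1:46 AM − 12:11 AM = 1 hour 35 minutes.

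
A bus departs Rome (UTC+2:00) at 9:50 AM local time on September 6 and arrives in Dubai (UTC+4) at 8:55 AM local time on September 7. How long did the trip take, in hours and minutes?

21 hours 5 minutes

Departure in UTC: 9:50 AM − 2:00 = 7:50 AM on Sep 6.
Arrival in UTC: 8:55 AM − 4:00 = 4:55 AM on Sep 7.
Elapsed = 4:55 AM − 7:50 AM (+1 day) = 21 hours 5 minutes.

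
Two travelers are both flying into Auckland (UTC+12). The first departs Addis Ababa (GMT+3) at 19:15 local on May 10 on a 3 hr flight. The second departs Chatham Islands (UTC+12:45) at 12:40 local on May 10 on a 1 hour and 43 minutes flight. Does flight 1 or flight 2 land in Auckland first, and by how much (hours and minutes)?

the second, by 17 hours 37 minutes

Flight 1 in UTC: 19:15 − 3:00 = 16:15 on May 10.
+3 hours → arrive 19:15 UTC on May 10.
Flight 2 in UTC: 12:40 − 12:45 = 23:55 on May 9.
+1 hour 43 minutes → arrive 01:38 UTC on May 10.
Flight 2 lands earlier by 17 hours 37 minutes.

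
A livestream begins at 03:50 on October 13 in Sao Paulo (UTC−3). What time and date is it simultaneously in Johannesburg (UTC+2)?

In UTC: 03:50 + 3:00 = 06:50 on Oct 13.
Johannesburg is UTC+2:00: 06:50 + 2:00 = 08:50 on Oct 13.

08:50 on Oct 13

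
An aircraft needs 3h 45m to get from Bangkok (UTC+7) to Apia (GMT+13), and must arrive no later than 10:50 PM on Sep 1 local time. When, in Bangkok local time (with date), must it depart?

1:05 PM on September 1

Target arrival in UTC: 10:50 PM − 13:00 = 9:50 AM on Sep 1.
Subtract 3 hours and 45 minutes → departure 6:05 AM UTC on Sep 1.
Bangkok is UTC+7:00: 6:05 AM + 7:00 = 1:05 PM on Sep 1.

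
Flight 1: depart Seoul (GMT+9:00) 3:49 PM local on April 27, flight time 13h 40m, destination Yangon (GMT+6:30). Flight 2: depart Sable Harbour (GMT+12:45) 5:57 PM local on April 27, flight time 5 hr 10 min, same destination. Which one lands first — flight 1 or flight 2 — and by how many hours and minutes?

Flight 1 in UTC: 3:49 PM − 9:00 = 6:49 AM on Apr 27.
+13 hours 40 minutes → arrive 8:29 PM UTC on Apr 27.
Flight 2 in UTC: 5:57 PM − 12:45 = 5:12 AM on Apr 27.
+5 hours and 10 minutes → arrive 10:22 AM UTC on Apr 27.
Flight 2 lands earlier by 10 hours 7 minutes.

the second, by 10 hours 7 minutes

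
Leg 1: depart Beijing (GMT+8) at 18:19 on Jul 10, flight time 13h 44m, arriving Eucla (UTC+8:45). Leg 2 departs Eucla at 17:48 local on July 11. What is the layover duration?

Convert departure to UTC: 18:19 − 8:00 = 10:19 UTC on Jul 10.
Add 13 hours and 44 minutes flight time → 00:03 UTC (Jul 11).
Eucla is UTC+8:45, so local arrival = 00:03 + 8:45 = 08:48 on Jul 11.
Layover = 17:48 − 08:48 = 9 hours.

9 hours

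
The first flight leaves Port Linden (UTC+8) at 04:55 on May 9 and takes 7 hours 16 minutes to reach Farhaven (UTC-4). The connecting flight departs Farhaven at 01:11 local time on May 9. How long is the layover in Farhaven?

Convert departure to UTC: 04:55 − 8:00 = 20:55 UTC on May 8.
Add 7 hours 16 minutes flight time → 04:11 UTC (May 9).
Farhaven is UTC−4:00, so local arrival = 04:11 − 4:00 = 00:11 on May 9.
Layover = 01:11 − 00:11 = 1 hour.

1 hour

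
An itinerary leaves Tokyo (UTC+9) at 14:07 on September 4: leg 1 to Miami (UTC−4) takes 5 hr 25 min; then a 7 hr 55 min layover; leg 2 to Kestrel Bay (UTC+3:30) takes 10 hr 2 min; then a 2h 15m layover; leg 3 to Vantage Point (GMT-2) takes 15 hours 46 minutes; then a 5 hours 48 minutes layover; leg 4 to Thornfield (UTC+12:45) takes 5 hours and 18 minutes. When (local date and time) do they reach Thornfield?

22:21 on September 6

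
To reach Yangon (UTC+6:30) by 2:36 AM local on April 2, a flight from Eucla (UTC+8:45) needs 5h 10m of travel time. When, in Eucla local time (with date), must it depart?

Target arrival in UTC: 2:36 AM − 6:30 = 8:06 PM on Apr 1.
Subtract 5 hours and 10 minutes → departure 2:56 PM UTC on Apr 1.
Eucla is UTC+8:45: 2:56 PM + 8:45 = 11:41 PM on Apr 1.

11:41 PM on April 1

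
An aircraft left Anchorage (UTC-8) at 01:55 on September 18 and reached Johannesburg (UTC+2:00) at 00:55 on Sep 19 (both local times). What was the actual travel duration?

13 hours

Departure in UTC: 01:55 + 8:00 = 09:55 on Sep 18.
Arrival in UTC: 00:55 − 2:00 = 22:55 on Sep 18.
Elapsed = 22:55 − 09:55 = 13 hours.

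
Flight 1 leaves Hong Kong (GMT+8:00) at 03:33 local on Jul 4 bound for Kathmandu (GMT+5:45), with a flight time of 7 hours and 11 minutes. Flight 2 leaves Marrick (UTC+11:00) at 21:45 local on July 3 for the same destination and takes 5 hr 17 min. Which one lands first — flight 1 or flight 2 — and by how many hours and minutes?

Flight 1 in UTC: 03:33 − 8:00 = 19:33 on Jul 3.
+7 hours 11 minutes → arrive 02:44 UTC on Jul 4.
Flight 2 in UTC: 21:45 − 11:00 = 10:45 on Jul 3.
+5 hours and 17 minutes → arrive 16:02 UTC on Jul 3.
Flight 2 lands earlier by 10 hours 42 minutes.

the second, by 10 hours 42 minutes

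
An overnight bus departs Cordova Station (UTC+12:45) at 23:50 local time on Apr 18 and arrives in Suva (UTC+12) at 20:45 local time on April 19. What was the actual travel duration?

21 hours 40 minutes

Departure in UTC: 23:50 − 12:45 = 11:05 on Apr 18.
Arrival in UTC: 20:45 − 12:00 = 08:45 on Apr 19.
Elapsed = 08:45 − 11:05 (+1 day) = 21 hours 40 minutes.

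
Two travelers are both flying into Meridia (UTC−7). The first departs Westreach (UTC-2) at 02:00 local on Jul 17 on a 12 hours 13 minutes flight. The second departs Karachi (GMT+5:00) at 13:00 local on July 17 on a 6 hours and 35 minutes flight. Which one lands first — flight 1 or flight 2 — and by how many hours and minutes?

the second, by 1 hour 38 minutes

Flight 1 in UTC: 02:00 + 2:00 = 04:00 on Jul 17.
+12 hours 13 minutes → arrive 16:13 UTC on Jul 17.
Flight 2 in UTC: 13:00 − 5:00 = 08:00 on Jul 17.
+6 hours 35 minutes → arrive 14:35 UTC on Jul 17.
Flight 2 lands earlier by 1 hour 38 minutes.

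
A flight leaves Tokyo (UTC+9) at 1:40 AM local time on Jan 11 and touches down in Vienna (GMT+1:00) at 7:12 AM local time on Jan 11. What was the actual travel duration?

13 hours 32 minutes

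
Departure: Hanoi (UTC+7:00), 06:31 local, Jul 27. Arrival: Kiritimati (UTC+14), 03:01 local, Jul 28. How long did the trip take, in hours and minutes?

Departure in UTC: 06:31 − 7:00 = 23:31 on Jul 26.
Arrival in UTC: 03:01 − 14:00 = 13:01 on Jul 27.
Elapsed = 13:01 − 23:31 (+1 day) = 13 hours 30 minutes.

13 hours 30 minutes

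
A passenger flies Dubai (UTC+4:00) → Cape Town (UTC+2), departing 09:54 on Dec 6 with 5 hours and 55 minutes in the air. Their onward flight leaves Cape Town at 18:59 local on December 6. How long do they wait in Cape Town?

5 hours 10 minutes

Convert departure to UTC: 09:54 − 4:00 = 05:54 UTC on Dec 6.
Add 5 hours 55 minutes flight time → 11:49 UTC.
Cape Town is UTC+2:00, so local arrival = 11:49 + 2:00 = 13:49 on Dec 6.
Layover = 18:59 − 13:49 = 5 hours 10 minutes.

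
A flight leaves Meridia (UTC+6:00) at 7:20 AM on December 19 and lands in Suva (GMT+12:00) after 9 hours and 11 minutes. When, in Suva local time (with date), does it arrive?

10:31 PM on December 19

Suva is 6:00 ahead of Meridia.
After 9 hours 11 minutes it is 4:31 PM in Meridia.
Shift by the zone difference: 4:31 PM + 6:00 = 10:31 PM on Dec 19 in Suva.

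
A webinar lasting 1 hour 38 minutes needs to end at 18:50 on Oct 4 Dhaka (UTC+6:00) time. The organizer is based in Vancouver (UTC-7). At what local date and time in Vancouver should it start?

04:12 on October 4

Target end time in UTC: 18:50 − 6:00 = 12:50 on Oct 4.
Subtract 1 hour and 38 minutes → start 11:12 UTC on Oct 4.
Vancouver is UTC−7:00: 11:12 − 7:00 = 04:12 on Oct 4.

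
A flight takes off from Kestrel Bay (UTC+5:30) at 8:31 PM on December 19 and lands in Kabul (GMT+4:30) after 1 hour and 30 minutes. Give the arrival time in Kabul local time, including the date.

Convert departure to UTC: 8:31 PM − 5:30 = 3:01 PM UTC on Dec 19.
Add 1 hour and 30 minutes travel time → 4:31 PM UTC.
Kabul is UTC+4:30, so local arrival = 4:31 PM + 4:30 = 9:01 PM on Dec 19.

9:01 PM on Dec 19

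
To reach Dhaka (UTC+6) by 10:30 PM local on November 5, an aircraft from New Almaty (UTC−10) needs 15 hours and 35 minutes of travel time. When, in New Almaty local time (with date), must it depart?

2:55 PM on November 4

Target arrival in UTC: 10:30 PM − 6:00 = 4:30 PM on Nov 5.
Subtract 15 hours 35 minutes → departure 12:55 AM UTC on Nov 5.
New Almaty is UTC−10:00: 12:55 AM − 10:00 = 2:55 PM on Nov 4.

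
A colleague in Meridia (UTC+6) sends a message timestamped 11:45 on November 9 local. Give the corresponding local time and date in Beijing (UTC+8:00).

13:45 on November 9

In UTC: 11:45 − 6:00 = 05:45 on Nov 9.
Beijing is UTC+8:00: 05:45 + 8:00 = 13:45 on Nov 9.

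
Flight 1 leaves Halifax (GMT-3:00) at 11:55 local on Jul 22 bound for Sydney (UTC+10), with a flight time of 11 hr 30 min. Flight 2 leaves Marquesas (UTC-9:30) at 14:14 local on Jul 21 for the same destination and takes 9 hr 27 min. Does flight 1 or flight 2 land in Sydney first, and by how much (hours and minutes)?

Flight 1 in UTC: 11:55 + 3:00 = 14:55 on Jul 22.
+11 hours 30 minutes → arrive 02:25 UTC on Jul 23.
Flight 2 in UTC: 14:14 + 9:30 = 23:44 on Jul 21.
+9 hours 27 minutes → arrive 09:11 UTC on Jul 22.
Flight 2 lands earlier by 17 hours 14 minutes.

the second, by 17 hours 14 minutes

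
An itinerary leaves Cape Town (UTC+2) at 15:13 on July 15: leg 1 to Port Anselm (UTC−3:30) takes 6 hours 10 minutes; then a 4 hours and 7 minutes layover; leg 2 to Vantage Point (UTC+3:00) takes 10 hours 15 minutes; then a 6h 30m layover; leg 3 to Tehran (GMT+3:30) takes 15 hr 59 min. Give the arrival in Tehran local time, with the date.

11:44 on July 17

Convert departure to UTC: 15:13 − 2:00 = 13:13 UTC on Jul 15.
Add 6 hours and 10 minutes leg 1 → 19:23 UTC.
Add 4 hours and 7 minutes layover in Port Anselm → 23:30 UTC.
Add 10 hours 15 minutes leg 2 → 09:45 UTC (Jul 16).
Add 6 hours and 30 minutes layover in Vantage Point → 16:15 UTC.
Add 15 hours and 59 minutes leg 3 → 08:14 UTC (Jul 17).
Tehran is UTC+3:30, so local arrival = 08:14 + 3:30 = 11:44 on Jul 17.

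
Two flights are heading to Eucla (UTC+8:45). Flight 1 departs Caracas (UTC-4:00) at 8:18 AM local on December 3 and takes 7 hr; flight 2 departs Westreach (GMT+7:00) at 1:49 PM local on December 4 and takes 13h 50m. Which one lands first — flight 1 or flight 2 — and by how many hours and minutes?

the first, by 25 hours 21 minutes

Flight 1 in UTC: 8:18 AM + 4:00 = 12:18 PM on Dec 3.
+7 hours → arrive 7:18 PM UTC on Dec 3.
Flight 2 in UTC: 1:49 PM − 7:00 = 6:49 AM on Dec 4.
+13 hours and 50 minutes → arrive 8:39 PM UTC on Dec 4.
Flight 1 lands earlier by 25 hours 21 minutes.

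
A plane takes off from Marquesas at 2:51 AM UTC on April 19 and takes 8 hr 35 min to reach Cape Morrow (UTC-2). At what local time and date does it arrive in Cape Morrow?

Departure is given in UTC: 2:51 AM on Apr 19.
Add 8 hours 35 minutes → 11:26 AM UTC.
Cape Morrow is UTC−2:00: 11:26 AM − 2:00 = 9:26 AM on Apr 19.

9:26 AM on Apr 19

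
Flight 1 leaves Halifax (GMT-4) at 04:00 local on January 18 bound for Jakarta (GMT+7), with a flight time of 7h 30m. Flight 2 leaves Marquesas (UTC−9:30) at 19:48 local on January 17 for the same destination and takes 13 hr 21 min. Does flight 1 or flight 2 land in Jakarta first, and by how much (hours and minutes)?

Flight 1 in UTC: 04:00 + 4:00 = 08:00 on Jan 18.
+7 hours and 30 minutes → arrive 15:30 UTC on Jan 18.
Flight 2 in UTC: 19:48 + 9:30 = 05:18 on Jan 18.
+13 hours 21 minutes → arrive 18:39 UTC on Jan 18.
Flight 1 lands earlier by 3 hours 9 minutes.

the first, by 3 hours 9 minutes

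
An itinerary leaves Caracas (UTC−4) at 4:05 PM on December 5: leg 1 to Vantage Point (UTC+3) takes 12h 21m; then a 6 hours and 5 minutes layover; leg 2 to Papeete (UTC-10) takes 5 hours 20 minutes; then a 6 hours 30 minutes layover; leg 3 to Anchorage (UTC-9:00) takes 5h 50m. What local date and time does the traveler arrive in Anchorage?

11:11 PM on Dec 6

Convert departure to UTC: 4:05 PM + 4:00 = 8:05 PM UTC on Dec 5.
Add 12 hours 21 minutes leg 1 → 8:26 AM UTC (Dec 6).
Add 6 hours and 5 minutes layover in Vantage Point → 2:31 PM UTC.
Add 5 hours 20 minutes leg 2 → 7:51 PM UTC.
Add 6 hours and 30 minutes layover in Papeete → 2:21 AM UTC (Dec 7).
Add 5 hours 50 minutes leg 3 → 8:11 AM UTC.
Anchorage is UTC−9:00, so local arrival = 8:11 AM − 9:00 = 11:11 PM on Dec 6.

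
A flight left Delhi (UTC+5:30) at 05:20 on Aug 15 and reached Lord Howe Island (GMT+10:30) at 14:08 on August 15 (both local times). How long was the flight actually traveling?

3 hours 48 minutes

Lord Howe Island is 5:00 ahead of Delhi.
Clock-face elapsed time (ignoring zones) is 8 hours 48 minutes.
Actual elapsed = 8 hours 48 minutes − 5:00 = 3 hours 48 minutes.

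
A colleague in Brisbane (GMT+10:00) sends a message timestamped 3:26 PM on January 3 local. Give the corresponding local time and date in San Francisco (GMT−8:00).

9:26 PM on Jan 2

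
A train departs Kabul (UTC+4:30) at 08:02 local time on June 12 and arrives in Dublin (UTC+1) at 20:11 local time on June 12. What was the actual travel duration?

Dublin is 3:30 behind Kabul.
Clock-face elapsed time (ignoring zones) is 12 hours 9 minutes.
Actual elapsed = 12 hours 9 minutes + 3:30 = 15 hours 39 minutes.

15 hours 39 minutes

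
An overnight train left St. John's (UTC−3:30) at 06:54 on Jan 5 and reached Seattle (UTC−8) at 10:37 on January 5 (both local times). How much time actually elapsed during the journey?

8 hours 13 minutes

Departure in UTC: 06:54 + 3:30 = 10:24 on Jan 5.
Arrival in UTC: 10:37 + 8:00 = 18:37 on Jan 5.
Elapsed = 18:37 − 10:24 = 8 hours 13 minutes.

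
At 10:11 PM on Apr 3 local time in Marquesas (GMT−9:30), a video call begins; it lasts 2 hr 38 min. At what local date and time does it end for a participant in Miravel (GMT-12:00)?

10:19 PM on April 3

Miravel is 2:30 behind Marquesas.
After 2 hours 38 minutes it is 12:49 AM (Apr 4) in Marquesas.
Shift by the zone difference: 12:49 AM − 2:30 = 10:19 PM on Apr 3 in Miravel.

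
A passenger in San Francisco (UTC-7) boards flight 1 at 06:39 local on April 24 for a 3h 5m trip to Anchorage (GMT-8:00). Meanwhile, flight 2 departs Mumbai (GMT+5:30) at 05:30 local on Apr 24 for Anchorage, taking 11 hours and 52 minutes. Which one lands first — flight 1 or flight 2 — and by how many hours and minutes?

the second, by 4 hours 52 minutes

Flight 1 in UTC: 06:39 + 7:00 = 13:39 on Apr 24.
+3 hours 5 minutes → arrive 16:44 UTC on Apr 24.
Flight 2 in UTC: 05:30 − 5:30 = 00:00 on Apr 24.
+11 hours 52 minutes → arrive 11:52 UTC on Apr 24.
Flight 2 lands earlier by 4 hours 52 minutes.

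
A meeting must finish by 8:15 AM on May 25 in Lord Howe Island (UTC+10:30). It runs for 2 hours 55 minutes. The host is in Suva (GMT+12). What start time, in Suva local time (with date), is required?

6:50 AM on May 25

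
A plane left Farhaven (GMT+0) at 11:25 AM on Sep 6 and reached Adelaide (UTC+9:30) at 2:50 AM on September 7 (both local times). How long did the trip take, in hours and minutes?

5 hours 55 minutes

Departure is already UTC: 11:25 AM on Sep 6.
Arrival in UTC: 2:50 AM − 9:30 = 5:20 PM on Sep 6.
Elapsed = 5:20 PM − 11:25 AM = 5 hours 55 minutes.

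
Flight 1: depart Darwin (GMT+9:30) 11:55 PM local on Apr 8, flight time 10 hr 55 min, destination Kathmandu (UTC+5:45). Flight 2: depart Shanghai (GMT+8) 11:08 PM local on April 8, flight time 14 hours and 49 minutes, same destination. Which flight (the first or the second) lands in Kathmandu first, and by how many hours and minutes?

the first, by 4 hours 37 minutes

Flight 1 in UTC: 11:55 PM − 9:30 = 2:25 PM on Apr 8.
+10 hours and 55 minutes → arrive 1:20 AM UTC on Apr 9.
Flight 2 in UTC: 11:08 PM − 8:00 = 3:08 PM on Apr 8.
+14 hours 49 minutes → arrive 5:57 AM UTC on Apr 9.
Flight 1 lands earlier by 4 hours 37 minutes.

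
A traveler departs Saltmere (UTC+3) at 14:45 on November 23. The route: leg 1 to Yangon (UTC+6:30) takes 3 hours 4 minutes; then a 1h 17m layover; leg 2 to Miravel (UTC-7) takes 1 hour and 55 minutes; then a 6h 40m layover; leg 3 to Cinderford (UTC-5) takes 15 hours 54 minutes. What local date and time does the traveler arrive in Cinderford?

Convert departure to UTC: 14:45 − 3:00 = 11:45 UTC on Nov 23.
Add 3 hours and 4 minutes leg 1 → 14:49 UTC.
Add 1 hour 17 minutes layover in Yangon → 16:06 UTC.
Add 1 hour 55 minutes leg 2 → 18:01 UTC.
Add 6 hours 40 minutes layover in Miravel → 00:41 UTC (Nov 24).
Add 15 hours and 54 minutes leg 3 → 16:35 UTC.
Cinderford is UTC−5:00, so local arrival = 16:35 − 5:00 = 11:35 on Nov 24.

11:35 on November 24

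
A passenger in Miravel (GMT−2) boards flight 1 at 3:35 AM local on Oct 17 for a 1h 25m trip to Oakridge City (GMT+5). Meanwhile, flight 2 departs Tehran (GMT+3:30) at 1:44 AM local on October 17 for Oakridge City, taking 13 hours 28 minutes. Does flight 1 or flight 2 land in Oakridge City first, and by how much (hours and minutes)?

Flight 1 in UTC: 3:35 AM + 2:00 = 5:35 AM on Oct 17.
+1 hour and 25 minutes → arrive 7:00 AM UTC on Oct 17.
Flight 2 in UTC: 1:44 AM − 3:30 = 10:14 PM on Oct 16.
+13 hours 28 minutes → arrive 11:42 AM UTC on Oct 17.
Flight 1 lands earlier by 4 hours 42 minutes.

the first, by 4 hours 42 minutes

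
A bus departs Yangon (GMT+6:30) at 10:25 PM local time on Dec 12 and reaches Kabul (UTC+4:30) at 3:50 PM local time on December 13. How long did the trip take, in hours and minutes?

19 hours 25 minutes

Departure in UTC: 10:25 PM − 6:30 = 3:55 PM on Dec 12.
Arrival in UTC: 3:50 PM − 4:30 = 11:20 AM on Dec 13.
Elapsed = 11:20 AM − 3:55 PM (+1 day) = 19 hours 25 minutes.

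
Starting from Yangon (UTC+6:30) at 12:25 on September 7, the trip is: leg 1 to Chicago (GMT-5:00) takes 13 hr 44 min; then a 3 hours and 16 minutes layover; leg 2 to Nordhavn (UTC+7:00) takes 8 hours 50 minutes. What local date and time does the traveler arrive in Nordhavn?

Convert departure to UTC: 12:25 − 6:30 = 05:55 UTC on Sep 7.
Add 13 hours 44 minutes leg 1 → 19:39 UTC.
Add 3 hours 16 minutes layover in Chicago → 22:55 UTC.
Add 8 hours and 50 minutes leg 2 → 07:45 UTC (Sep 8).
Nordhavn is UTC+7:00, so local arrival = 07:45 + 7:00 = 14:45 on Sep 8.

14:45 on Sep 8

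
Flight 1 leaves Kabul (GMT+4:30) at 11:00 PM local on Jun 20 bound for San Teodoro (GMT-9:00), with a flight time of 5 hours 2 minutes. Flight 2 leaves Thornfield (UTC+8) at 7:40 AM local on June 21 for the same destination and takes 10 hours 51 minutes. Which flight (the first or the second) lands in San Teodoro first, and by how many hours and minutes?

the first, by 10 hours 59 minutes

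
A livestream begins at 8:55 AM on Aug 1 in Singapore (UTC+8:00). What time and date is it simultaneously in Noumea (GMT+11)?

11:55 AM on August 1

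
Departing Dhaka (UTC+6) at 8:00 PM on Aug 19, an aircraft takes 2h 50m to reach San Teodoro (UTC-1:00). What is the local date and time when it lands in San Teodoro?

San Teodoro is 7:00 behind Dhaka.
After 2 hours and 50 minutes it is 10:50 PM in Dhaka.
Shift by the zone difference: 10:50 PM − 7:00 = 3:50 PM on Aug 19 in San Teodoro.

3:50 PM on August 19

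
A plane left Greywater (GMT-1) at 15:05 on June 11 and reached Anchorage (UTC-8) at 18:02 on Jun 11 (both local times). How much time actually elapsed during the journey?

9 hours 57 minutes

Departure in UTC: 15:05 + 1:00 = 16:05 on Jun 11.
Arrival in UTC: 18:02 + 8:00 = 02:02 on Jun 12.
Elapsed = 02:02 − 16:05 (+1 day) = 9 hours 57 minutes.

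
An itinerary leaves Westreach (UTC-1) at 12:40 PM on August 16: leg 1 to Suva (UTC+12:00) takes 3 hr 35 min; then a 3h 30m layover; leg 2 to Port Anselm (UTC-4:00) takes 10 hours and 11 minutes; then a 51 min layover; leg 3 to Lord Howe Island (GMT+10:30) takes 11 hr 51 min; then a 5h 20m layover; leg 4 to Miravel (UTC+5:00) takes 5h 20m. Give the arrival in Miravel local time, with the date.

11:18 AM on August 18

Convert departure to UTC: 12:40 PM + 1:00 = 1:40 PM UTC on Aug 16.
Add 3 hours 35 minutes leg 1 → 5:15 PM UTC.
Add 3 hours and 30 minutes layover in Suva → 8:45 PM UTC.
Add 10 hours and 11 minutes leg 2 → 6:56 AM UTC (Aug 17).
Add 51 minutes layover in Port Anselm → 7:47 AM UTC.
Add 11 hours and 51 minutes leg 3 → 7:38 PM UTC.
Add 5 hours and 20 minutes layover in Lord Howe Island → 12:58 AM UTC (Aug 18).
Add 5 hours 20 minutes leg 4 → 6:18 AM UTC.
Miravel is UTC+5:00, so local arrival = 6:18 AM + 5:00 = 11:18 AM on Aug 18.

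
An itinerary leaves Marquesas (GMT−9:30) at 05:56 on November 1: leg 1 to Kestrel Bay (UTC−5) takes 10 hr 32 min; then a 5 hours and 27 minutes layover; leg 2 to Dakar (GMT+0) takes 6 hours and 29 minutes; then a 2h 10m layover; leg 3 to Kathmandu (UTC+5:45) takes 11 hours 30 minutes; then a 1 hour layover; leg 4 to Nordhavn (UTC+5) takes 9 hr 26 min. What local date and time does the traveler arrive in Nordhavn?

19:00 on Nov 3

Convert departure to UTC: 05:56 + 9:30 = 15:26 UTC on Nov 1.
Add 10 hours and 32 minutes leg 1 → 01:58 UTC (Nov 2).
Add 5 hours and 27 minutes layover in Kestrel Bay → 07:25 UTC.
Add 6 hours and 29 minutes leg 2 → 13:54 UTC.
Add 2 hours and 10 minutes layover in Dakar → 16:04 UTC.
Add 11 hours 30 minutes leg 3 → 03:34 UTC (Nov 3).
Add 1 hour layover in Kathmandu → 04:34 UTC.
Add 9 hours and 26 minutes leg 4 → 14:00 UTC.
Nordhavn is UTC+5:00, so local arrival = 14:00 + 5:00 = 19:00 on Nov 3.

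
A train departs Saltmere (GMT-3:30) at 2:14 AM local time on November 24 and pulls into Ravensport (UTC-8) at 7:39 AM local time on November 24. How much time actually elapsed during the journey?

9 hours 55 minutes

Departure in UTC: 2:14 AM + 3:30 = 5:44 AM on Nov 24.
Arrival in UTC: 7:39 AM + 8:00 = 3:39 PM on Nov 24.
Elapsed = 3:39 PM − 5:44 AM = 9 hours 55 minutes.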